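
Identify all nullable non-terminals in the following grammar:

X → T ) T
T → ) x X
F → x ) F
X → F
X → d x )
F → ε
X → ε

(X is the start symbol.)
{ 'F', 'X' }

ε-productions: F → ε, X → ε
So F, X are immediately nullable.
No further non-terminal can be added: every production for the remaining non-terminals contains a terminal or a non-nullable non-terminal.
Nullable = { 'F', 'X' }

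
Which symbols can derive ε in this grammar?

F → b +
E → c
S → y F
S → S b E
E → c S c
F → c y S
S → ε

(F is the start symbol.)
{ 'S' }

ε-productions: S → ε
So S is immediately nullable.
No further non-terminal can be added: every production for the remaining non-terminals contains a terminal or a non-nullable non-terminal.
Nullable = { 'S' }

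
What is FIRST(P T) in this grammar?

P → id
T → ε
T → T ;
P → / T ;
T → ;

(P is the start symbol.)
FIRST sets of the non-terminals involved (from the grammar, by fixed-point iteration):
  FIRST(P) = { '/', 'id' }

To compute FIRST(P T), process the symbols left to right:
Symbol P is a non-terminal. Add FIRST(P) \ {ε} = { '/', 'id' }
P is not nullable (ε ∉ FIRST(P)), so stop here.
FIRST(P T) = { '/', 'id' }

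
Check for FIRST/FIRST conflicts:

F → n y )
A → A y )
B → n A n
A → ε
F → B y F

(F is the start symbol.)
A FIRST/FIRST conflict occurs when two productions N → α and N → β for the same non-terminal have FIRST(α) ∩ FIRST(β) ≠ ∅ (with ε ∈ FIRST of a nullable right-hand side, so two nullable alternatives also conflict).

FIRST sets of the non-terminals at (or reachable through a nullable prefix from) the front of some alternative:
  FIRST(B) = { 'n' }
  FIRST(A) = { 'y', ε }

Productions for F:
  F → n y ): FIRST = { 'n' }
  F → B y F: FIRST = { 'n' }
Productions for A:
  A → A y ): FIRST = { 'y' }
  A → ε: FIRST = { ε }
B has only one production, so no FIRST/FIRST conflict is possible there.

Conflict for F: F → n y ) and F → B y F
  Overlap: { 'n' }

Answer: Yes. F → n y ')' / F → B y F on { 'n' }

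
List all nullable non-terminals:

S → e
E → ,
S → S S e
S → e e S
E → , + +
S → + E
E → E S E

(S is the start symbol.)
None

A non-terminal is nullable if it can derive ε (the empty string): either it has an ε-production, or it has a production whose right-hand side consists entirely of nullable non-terminals.

There are no ε-productions, so no non-terminal can derive ε.
No non-terminals are nullable.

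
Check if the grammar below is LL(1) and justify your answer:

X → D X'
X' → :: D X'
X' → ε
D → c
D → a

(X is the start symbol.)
A grammar is LL(1) if for each non-terminal N with multiple productions, the predict sets of those productions are pairwise disjoint, where PREDICT(N → α) = (FIRST(α) \ {ε}) ∪ (FOLLOW(N) if α ⇒* ε).

Relevant sets:
  FOLLOW(X') = { $ }

For X':
  PREDICT(X' → :: D X') = { '::' }
  PREDICT(X' → ε) = { $ }
For D:
  PREDICT(D → c) = { 'c' }
  PREDICT(D → a) = { 'a' }
X has a single production, so nothing to check there.

All predict sets are disjoint. The grammar IS LL(1).

Answer: Yes, the grammar is LL(1).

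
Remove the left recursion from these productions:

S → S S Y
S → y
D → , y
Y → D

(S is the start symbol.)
S is directly left-recursive. The standard transformation for
  A → A α₁ | ... | A α_m | β₁ | ... | β_n
is
  A  → β₁ A' | ... | β_n A'
  A' → α₁ A' | ... | α_m A' | ε

S → y becomes S → y S'
S → S S Y becomes S' → S Y S'
Add S' → ε

Productions for other non-terminals are unchanged:
  D → , y
  Y → D

Resulting grammar:
S → y S'
S' → S Y S'
S' → ε
D → , y
Y → D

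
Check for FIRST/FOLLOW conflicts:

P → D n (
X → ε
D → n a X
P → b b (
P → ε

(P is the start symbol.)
A FIRST/FOLLOW conflict occurs when a non-terminal N has a nullable alternative N → β (β ⇒* ε) and another alternative N → α with FIRST(α) ∩ FOLLOW(N) ≠ ∅: on such a lookahead the parser cannot decide between expanding α and letting N vanish via β.

Nullable non-terminals: P, X.
FIRST sets used below: FIRST(D) = { 'n' }

P: nullable alternative(s) P → ε; FOLLOW(P) = { $ }
  P → D n (: FIRST \ {ε} = { 'n' } — disjoint from FOLLOW(P)
  P → b b (: FIRST \ {ε} = { 'b' } — disjoint from FOLLOW(P)
  P → ε: FIRST \ {ε} = { } — this is the only nullable alternative, skip
X has a nullable alternative but only one production, so nothing to check.

D has no nullable alternative, so no FIRST/FOLLOW check is needed there.

No FIRST/FOLLOW conflicts found.

Answer: No FIRST/FOLLOW conflicts.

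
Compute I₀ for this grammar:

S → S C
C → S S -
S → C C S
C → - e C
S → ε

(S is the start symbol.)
{ [C → . - e C], [C → . S S -], [S → . C C S], [S → . S C], [S → .], [S' → . S] }

First, augment the grammar with S' → S
I₀ = CLOSURE({ [S' → . S] }):
  [S' → . S] has the dot before S: add [S → . S C], [S → . C C S], [S → .]
  [S → . C C S] has the dot before C: add [C → . S S -], [C → . - e C]
No further items can be added.

I₀ = { [C → . - e C], [C → . S S -], [S → . C C S], [S → . S C], [S → .], [S' → . S] }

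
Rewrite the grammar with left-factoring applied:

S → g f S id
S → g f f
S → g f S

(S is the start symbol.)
S → g f S'
S' → S S''
S'' → id
S'' → ε
S' → f

Left-factoring transforms A → αβ₁ | αβ₂ into A → αA' and A' → β₁ | β₂
(α is the longest common prefix among the alternatives). Repeat until
no nonterminal has two alternatives with a common prefix.

Round 1: S has alternatives sharing prefix 'g f'. Introduce S': S → g f S'
  Add: S' → S id
  Add: S' → f
  Add: S' → S

Round 2: S' has alternatives sharing prefix 'S'. Introduce S'': S' → S S''
  Add: S'' → id
  Add: S'' → ε

No remaining common prefixes — done.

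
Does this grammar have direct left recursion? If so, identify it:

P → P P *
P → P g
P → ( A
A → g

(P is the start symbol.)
Direct left recursion occurs when N → N α for some non-terminal N (the right-hand side begins with the left-hand side itself).

P → P P *: LEFT RECURSIVE (starts with P)
P → P g: LEFT RECURSIVE (starts with P)
P → ( A: starts with '('
A → g: starts with g

The grammar has direct left recursion on: P.

Answer: Yes, P is left-recursive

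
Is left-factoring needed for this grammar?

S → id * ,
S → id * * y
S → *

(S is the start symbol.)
Yes, S has productions with common prefix 'id *'

Left-factoring is needed when two productions for the same non-terminal
share a common prefix on the right-hand side.

Productions for S:
  S → id * ,
  S → id * * y
  S → *

Found common prefix 'id *' in productions for S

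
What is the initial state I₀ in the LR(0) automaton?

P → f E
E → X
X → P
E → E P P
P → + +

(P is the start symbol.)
First, augment the grammar with P' → P
I₀ = CLOSURE({ [P' → . P] }):
  [P' → . P] has the dot before P: add [P → . f E], [P → . + +]
No further items can be added.

I₀ = { [P → . + +], [P → . f E], [P' → . P] }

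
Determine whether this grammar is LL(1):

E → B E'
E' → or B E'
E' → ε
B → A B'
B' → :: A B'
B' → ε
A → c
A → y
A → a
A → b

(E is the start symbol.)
Yes, the grammar is LL(1).

A grammar is LL(1) if for each non-terminal N with multiple productions, the predict sets of those productions are pairwise disjoint, where PREDICT(N → α) = (FIRST(α) \ {ε}) ∪ (FOLLOW(N) if α ⇒* ε).

Relevant sets:
  FOLLOW(E') = { $ }
  FOLLOW(B') = { $, 'or' }

For E':
  PREDICT(E' → or B E') = { 'or' }
  PREDICT(E' → ε) = { $ }
For B':
  PREDICT(B' → :: A B') = { '::' }
  PREDICT(B' → ε) = { $, 'or' }
For A:
  PREDICT(A → c) = { 'c' }
  PREDICT(A → y) = { 'y' }
  PREDICT(A → a) = { 'a' }
  PREDICT(A → b) = { 'b' }
E, B have a single production, so nothing to check there.

All predict sets are disjoint. The grammar IS LL(1).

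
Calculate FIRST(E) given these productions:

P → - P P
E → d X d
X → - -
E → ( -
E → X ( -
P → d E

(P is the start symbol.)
{ '(', '-', 'd' }

FIRST sets of the other non-terminals involved (by the same procedure, iterated to a fixed point):
  FIRST(X) = { '-' }

From E → d X d:
  - d is a terminal: add 'd' and stop
From E → ( -:
  - '(' is a terminal: add '(' and stop
From E → X ( -:
  - X is a non-terminal: add FIRST(X) \ {ε} = { '-' }
    X is not nullable, so stop

Collecting: FIRST(E) = { '(', '-', 'd' }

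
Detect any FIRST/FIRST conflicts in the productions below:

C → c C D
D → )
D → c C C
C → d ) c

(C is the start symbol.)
A FIRST/FIRST conflict occurs when two productions N → α and N → β for the same non-terminal have FIRST(α) ∩ FIRST(β) ≠ ∅ (with ε ∈ FIRST of a nullable right-hand side, so two nullable alternatives also conflict).

Productions for C:
  C → c C D: FIRST = { 'c' }
  C → d ) c: FIRST = { 'd' }
Productions for D:
  D → ): FIRST = { ')' }
  D → c C C: FIRST = { 'c' }

All alternatives of each non-terminal have pairwise disjoint FIRST sets.

Answer: No FIRST/FIRST conflicts.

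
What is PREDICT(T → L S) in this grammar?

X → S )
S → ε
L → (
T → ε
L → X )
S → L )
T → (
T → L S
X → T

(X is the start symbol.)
PREDICT(T → L S) = (FIRST(RHS) \ {ε}) ∪ (FOLLOW(T) if ε ∈ FIRST(RHS), i.e. RHS ⇒* ε)
FIRST(L) = { '(', ')' }
FIRST(L S) = { '(', ')' }
ε ∉ FIRST(L S), so FOLLOW(T) is not added.
PREDICT(T → L S) = { '(', ')' }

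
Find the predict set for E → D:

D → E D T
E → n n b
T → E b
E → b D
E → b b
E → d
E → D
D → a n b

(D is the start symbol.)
{ 'a', 'b', 'd', 'n' }

PREDICT(E → D) = (FIRST(RHS) \ {ε}) ∪ (FOLLOW(E) if ε ∈ FIRST(RHS), i.e. RHS ⇒* ε)
FIRST(D) = { 'a', 'b', 'd', 'n' }
FIRST(D) = { 'a', 'b', 'd', 'n' }
ε ∉ FIRST(D), so FOLLOW(E) is not added.
PREDICT(E → D) = { 'a', 'b', 'd', 'n' }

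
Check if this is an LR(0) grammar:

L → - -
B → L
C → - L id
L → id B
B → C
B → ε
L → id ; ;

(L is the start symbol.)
A grammar is LR(0) if no state in the canonical LR(0) collection has:
  - both a shift item (dot before a terminal) and a complete item (shift-reduce conflict), or
  - two or more complete items (reduce-reduce conflict; the accept item [L' → L .] counts as a complete item here).

Augment with L' → L and build the canonical LR(0) collection (I0 = CLOSURE({[L' → . L]}), then GOTO on every symbol after a dot until no new states appear). It has 14 states:
  I0: { [L → . - -], [L → . id ; ;], [L → . id B], [L' → . L] }  — shift
  I1: { [L → - . -] }  — shift
  I2: { [L' → L .] }  — accept
  I3: { [B → . C], [B → . L], [B → .], [C → . - L id], [L → . - -], [L → . id ; ;], [L → . id B], [L → id . ; ;], [L → id . B] }  — shift, reduce
  I4: { [C → - . L id], [L → - . -], [L → . - -], [L → . id ; ;], [L → . id B] }  — shift
  I5: { [L → id ; . ;] }  — shift
  I6: { [L → id B .] }  — reduce
  I7: { [B → C .] }  — reduce
  I8: { [B → L .] }  — reduce
  I9: { [L → id ; ; .] }  — reduce
  I10: { [L → - - .], [L → - . -] }  — shift, reduce
  I11: { [C → - L . id] }  — shift
  I12: { [C → - L id .] }  — reduce
  I13: { [L → - - .] }  — reduce

Conflict in state I3:
  Shift-reduce conflict between [B → .] and [C → . - L id]
So the grammar is NOT LR(0).

Answer: No. Shift-reduce conflict between [B → .] and [C → . - L id]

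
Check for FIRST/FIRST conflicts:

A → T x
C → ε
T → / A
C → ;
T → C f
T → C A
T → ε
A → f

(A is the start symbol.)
Yes. A → T x / A → f on { 'f' }; T → '/' A / T → C A on { '/' }; T → C f / T → C A on { ';', 'f' }

FIRST sets of the non-terminals at (or reachable through a nullable prefix from) the front of some alternative:
  FIRST(T) = { '/', ';', 'f', 'x', ε }
  FIRST(C) = { ';', ε }
  FIRST(A) = { '/', ';', 'f', 'x' }

Productions for A:
  A → T x: FIRST = { '/', ';', 'f', 'x' }
  A → f: FIRST = { 'f' }
Productions for C:
  C → ε: FIRST = { ε }
  C → ;: FIRST = { ';' }
Productions for T:
  T → / A: FIRST = { '/' }
  T → C f: FIRST = { ';', 'f' }
  T → C A: FIRST = { '/', ';', 'f', 'x' }
  T → ε: FIRST = { ε }

Conflict for A: A → T x and A → f
  Overlap: { 'f' }
Conflict for T: T → / A and T → C A
  Overlap: { '/' }
Conflict for T: T → C f and T → C A
  Overlap: { ';', 'f' }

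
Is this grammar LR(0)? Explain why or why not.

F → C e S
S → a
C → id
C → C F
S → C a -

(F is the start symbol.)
A grammar is LR(0) if no state in the canonical LR(0) collection has:
  - both a shift item (dot before a terminal) and a complete item (shift-reduce conflict), or
  - two or more complete items (reduce-reduce conflict; the accept item [F' → F .] counts as a complete item here).

Augment with F' → F and build the canonical LR(0) collection (I0 = CLOSURE({[F' → . F]}), then GOTO on every symbol after a dot until no new states appear). It has 11 states:
  I0: { [C → . C F], [C → . id], [F → . C e S], [F' → . F] }  — shift
  I1: { [C → . C F], [C → . id], [C → C . F], [F → . C e S], [F → C . e S] }  — shift
  I2: { [F' → F .] }  — accept
  I3: { [C → id .] }  — reduce
  I4: { [C → C F .] }  — reduce
  I5: { [C → . C F], [C → . id], [F → C e . S], [S → . C a -], [S → . a] }  — shift
  I6: { [C → . C F], [C → . id], [C → C . F], [F → . C e S], [S → C . a -] }  — shift
  I7: { [F → C e S .] }  — reduce
  I8: { [S → a .] }  — reduce
  I9: { [S → C a . -] }  — shift
  I10: { [S → C a - .] }  — reduce

Every state is either a pure shift/goto state or contains exactly one complete item and nothing to shift — no conflicts. The grammar is LR(0).

Answer: Yes, the grammar is LR(0)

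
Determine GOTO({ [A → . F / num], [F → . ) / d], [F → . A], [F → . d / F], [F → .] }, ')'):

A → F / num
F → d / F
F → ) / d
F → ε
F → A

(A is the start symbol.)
{ [F → ) . / d] }

GOTO(I, ')') = CLOSURE({ [A → αX.β] : [A → α.Xβ] ∈ I, X = ')' })

Items with dot before ')', with the dot advanced:
  [F → . ) / d] → [F → ) . / d]
Closure adds nothing (no advanced item has the dot before a non-terminal).

GOTO = { [F → ) . / d] }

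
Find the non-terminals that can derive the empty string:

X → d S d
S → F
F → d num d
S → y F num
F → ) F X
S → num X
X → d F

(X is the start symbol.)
None

There are no ε-productions, so no non-terminal can derive ε.
No non-terminals are nullable.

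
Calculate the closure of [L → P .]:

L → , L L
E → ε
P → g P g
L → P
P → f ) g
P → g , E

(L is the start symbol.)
To compute CLOSURE, for each item [A → α.Bβ] where B is a non-terminal, add [B → .γ] for all productions B → γ; repeat for the newly added items until nothing changes.

Start with: [L → P .]
The dot is at the end, so nothing is added.

CLOSURE = { [L → P .] }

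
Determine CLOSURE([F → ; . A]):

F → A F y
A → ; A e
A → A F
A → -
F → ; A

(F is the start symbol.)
To compute CLOSURE, for each item [A → α.Bβ] where B is a non-terminal, add [B → .γ] for all productions B → γ; repeat for the newly added items until nothing changes.

Start with: [F → ; . A]
  [F → ; . A] has the dot before A: add [A → . ; A e], [A → . A F], [A → . -]
No further items can be added.

CLOSURE = { [A → . -], [A → . ; A e], [A → . A F], [F → ; . A] }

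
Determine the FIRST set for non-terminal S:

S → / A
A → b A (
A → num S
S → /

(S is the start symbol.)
From S → / A:
  - '/' is a terminal: add '/' and stop
From S → /:
  - '/' is a terminal: add '/' and stop

Collecting: FIRST(S) = { '/' }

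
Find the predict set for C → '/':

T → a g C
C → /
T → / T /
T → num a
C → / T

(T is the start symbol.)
{ '/' }

PREDICT(C → '/') = (FIRST(RHS) \ {ε}) ∪ (FOLLOW(C) if ε ∈ FIRST(RHS), i.e. RHS ⇒* ε)
FIRST('/') = { '/' }
ε ∉ FIRST('/'), so FOLLOW(C) is not added.
PREDICT(C → '/') = { '/' }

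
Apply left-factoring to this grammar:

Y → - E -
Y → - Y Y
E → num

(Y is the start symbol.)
Left-factoring transforms A → αβ₁ | αβ₂ into A → αA' and A' → β₁ | β₂
(α is the longest common prefix among the alternatives). Repeat until
no nonterminal has two alternatives with a common prefix.

Round 1: Y has alternatives sharing prefix '-'. Introduce Y': Y → - Y'
  Add: Y' → E -
  Add: Y' → Y Y

No remaining common prefixes — done.

Resulting grammar:
Y → - Y'
Y' → E -
Y' → Y Y
E → num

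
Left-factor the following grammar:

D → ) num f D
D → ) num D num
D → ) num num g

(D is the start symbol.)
D → ) num D'
D' → f D
D' → D num
D' → num g

Left-factoring transforms A → αβ₁ | αβ₂ into A → αA' and A' → β₁ | β₂
(α is the longest common prefix among the alternatives). Repeat until
no nonterminal has two alternatives with a common prefix.

Round 1: D has alternatives sharing prefix ') num'. Introduce D': D → ) num D'
  Add: D' → f D
  Add: D' → D num
  Add: D' → num g

No remaining common prefixes — done.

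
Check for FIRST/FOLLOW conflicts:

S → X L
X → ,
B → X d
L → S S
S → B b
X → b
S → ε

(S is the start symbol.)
Yes. S → X L with FOLLOW(S) on { ',', 'b' }; S → B b with FOLLOW(S) on { ',', 'b' }

A FIRST/FOLLOW conflict occurs when a non-terminal N has a nullable alternative N → β (β ⇒* ε) and another alternative N → α with FIRST(α) ∩ FOLLOW(N) ≠ ∅: on such a lookahead the parser cannot decide between expanding α and letting N vanish via β.

Nullable non-terminals: L, S.
FIRST sets used below: FIRST(X) = { ',', 'b' }, FIRST(B) = { ',', 'b' }
L has a nullable alternative but only one production, so nothing to check.

S: nullable alternative(s) S → ε; FOLLOW(S) = { $, ',', 'b' }
  S → X L: FIRST \ {ε} = { ',', 'b' } — overlaps FOLLOW(S) on { ',', 'b' }: CONFLICT
  S → B b: FIRST \ {ε} = { ',', 'b' } — overlaps FOLLOW(S) on { ',', 'b' }: CONFLICT
  S → ε: FIRST \ {ε} = { } — this is the only nullable alternative, skip

B, X have no nullable alternative, so no FIRST/FOLLOW check is needed there.

So the grammar has 2 FIRST/FOLLOW conflicts (marked CONFLICT above).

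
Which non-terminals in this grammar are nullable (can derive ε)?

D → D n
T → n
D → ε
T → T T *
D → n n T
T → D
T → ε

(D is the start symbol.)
{ 'D', 'T' }

A non-terminal is nullable if it can derive ε (the empty string): either it has an ε-production, or it has a production whose right-hand side consists entirely of nullable non-terminals.

ε-productions: D → ε, T → ε
So D, T are immediately nullable.
Every non-terminal is now nullable.
Nullable = { 'D', 'T' }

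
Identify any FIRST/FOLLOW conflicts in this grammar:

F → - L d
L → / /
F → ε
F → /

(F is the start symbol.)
A FIRST/FOLLOW conflict occurs when a non-terminal N has a nullable alternative N → β (β ⇒* ε) and another alternative N → α with FIRST(α) ∩ FOLLOW(N) ≠ ∅: on such a lookahead the parser cannot decide between expanding α and letting N vanish via β.

Nullable non-terminals: F.

F: nullable alternative(s) F → ε; FOLLOW(F) = { $ }
  F → - L d: FIRST \ {ε} = { '-' } — disjoint from FOLLOW(F)
  F → ε: FIRST \ {ε} = { } — this is the only nullable alternative, skip
  F → /: FIRST \ {ε} = { '/' } — disjoint from FOLLOW(F)

L has no nullable alternative, so no FIRST/FOLLOW check is needed there.

No FIRST/FOLLOW conflicts found.

Answer: No FIRST/FOLLOW conflicts.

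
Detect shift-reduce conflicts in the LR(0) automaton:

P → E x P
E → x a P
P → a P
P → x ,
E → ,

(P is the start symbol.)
A shift-reduce conflict occurs when an LR(0) state has both:
  - a complete (reduce) item [A → α .] (dot at the end), and
  - a shift item [B → β . c γ] (dot before a terminal).

Augment with P' → P and build the canonical LR(0) collection (I0 = CLOSURE({[P' → . P]}), then GOTO on every symbol after a dot until no new states appear). It has 12 states:
  I0: { [E → . ,], [E → . x a P], [P → . E x P], [P → . a P], [P → . x ,], [P' → . P] }  — shift
  I1: { [E → , .] }  — reduce
  I2: { [P → E . x P] }  — shift
  I3: { [P' → P .] }  — accept
  I4: { [E → . ,], [E → . x a P], [P → . E x P], [P → . a P], [P → . x ,], [P → a . P] }  — shift
  I5: { [E → x . a P], [P → x . ,] }  — shift
  I6: { [P → x , .] }  — reduce
  I7: { [E → . ,], [E → . x a P], [E → x a . P], [P → . E x P], [P → . a P], [P → . x ,] }  — shift
  I8: { [E → x a P .] }  — reduce
  I9: { [P → a P .] }  — reduce
  I10: { [E → . ,], [E → . x a P], [P → . E x P], [P → . a P], [P → . x ,], [P → E x . P] }  — shift
  I11: { [P → E x P .] }  — reduce

No state contains both a complete item and a shift item.

Answer: No shift-reduce conflicts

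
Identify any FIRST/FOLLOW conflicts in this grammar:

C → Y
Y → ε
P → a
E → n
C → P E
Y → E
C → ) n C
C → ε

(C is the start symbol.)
Nullable non-terminals: C, Y.
FIRST sets used below: FIRST(Y) = { 'n', ε }, FIRST(P) = { 'a' }, FIRST(E) = { 'n' }

C: nullable alternative(s) C → Y, C → ε; FOLLOW(C) = { $ }
  C → Y: FIRST \ {ε} = { 'n' } — disjoint from FOLLOW(C)
  C → P E: FIRST \ {ε} = { 'a' } — disjoint from FOLLOW(C)
  C → ) n C: FIRST \ {ε} = { ')' } — disjoint from FOLLOW(C)
  C → ε: FIRST \ {ε} = { } — disjoint from FOLLOW(C)

Y: nullable alternative(s) Y → ε; FOLLOW(Y) = { $ }
  Y → ε: FIRST \ {ε} = { } — this is the only nullable alternative, skip
  Y → E: FIRST \ {ε} = { 'n' } — disjoint from FOLLOW(Y)

E, P have no nullable alternative, so no FIRST/FOLLOW check is needed there.

No FIRST/FOLLOW conflicts found.

Answer: No FIRST/FOLLOW conflicts.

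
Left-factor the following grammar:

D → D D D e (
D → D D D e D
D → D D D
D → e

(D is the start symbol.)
D → D D D D'
D' → e D''
D'' → (
D'' → D
D' → ε
D → e

Left-factoring transforms A → αβ₁ | αβ₂ into A → αA' and A' → β₁ | β₂
(α is the longest common prefix among the alternatives). Repeat until
no nonterminal has two alternatives with a common prefix.

Round 1: D has alternatives sharing prefix 'D D D'. Introduce D': D → D D D D'
  Add: D' → e (
  Add: D' → e D
  Add: D' → ε

Round 2: D' has alternatives sharing prefix 'e'. Introduce D'': D' → e D''
  Add: D'' → (
  Add: D'' → D

No remaining common prefixes — done.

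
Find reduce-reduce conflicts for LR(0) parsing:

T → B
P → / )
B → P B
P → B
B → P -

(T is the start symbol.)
Augment with T' → T and build the canonical LR(0) collection (I0 = CLOSURE({[T' → . T]}), then GOTO on every symbol after a dot until no new states appear). It has 8 states:
  I0: { [B → . P -], [B → . P B], [P → . / )], [P → . B], [T → . B], [T' → . T] }  — shift
  I1: { [P → / . )] }  — shift
  I2: { [P → B .], [T → B .] }  — 2 reduces
  I3: { [B → . P -], [B → . P B], [B → P . -], [B → P . B], [P → . / )], [P → . B] }  — shift
  I4: { [T' → T .] }  — accept
  I5: { [B → P - .] }  — reduce
  I6: { [B → P B .], [P → B .] }  — 2 reduces
  I7: { [P → / ) .] }  — reduce

I2 contains complete items [P → B .], [T → B .] — reduce-reduce conflict.
I6 contains complete items [B → P B .], [P → B .] — reduce-reduce conflict.

Answer: Yes — I2: [P → B .] vs [T → B .]; I6: [B → P B .] vs [P → B .]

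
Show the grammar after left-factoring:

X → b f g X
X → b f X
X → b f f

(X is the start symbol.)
X → b f X'
X' → g X
X' → X
X' → f

Left-factoring transforms A → αβ₁ | αβ₂ into A → αA' and A' → β₁ | β₂
(α is the longest common prefix among the alternatives). Repeat until
no nonterminal has two alternatives with a common prefix.

Round 1: X has alternatives sharing prefix 'b f'. Introduce X': X → b f X'
  Add: X' → g X
  Add: X' → X
  Add: X' → f

No remaining common prefixes — done.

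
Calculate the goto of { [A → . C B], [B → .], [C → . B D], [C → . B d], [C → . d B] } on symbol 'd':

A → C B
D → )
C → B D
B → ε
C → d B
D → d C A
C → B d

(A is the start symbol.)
GOTO(I, 'd') = CLOSURE({ [A → αX.β] : [A → α.Xβ] ∈ I, X = 'd' })

Items with dot before 'd', with the dot advanced:
  [C → . d B] → [C → d . B]
Closure of the advanced items:
  [C → d . B] has the dot before B: add [B → .]

GOTO = { [B → .], [C → d . B] }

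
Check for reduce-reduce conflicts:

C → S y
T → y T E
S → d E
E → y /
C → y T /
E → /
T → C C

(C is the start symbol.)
Augment with C' → C and build the canonical LR(0) collection (I0 = CLOSURE({[C' → . C]}), then GOTO on every symbol after a dot until no new states appear). It has 18 states:
  I0: { [C → . S y], [C → . y T /], [C' → . C], [S → . d E] }  — shift
  I1: { [C' → C .] }  — accept
  I2: { [C → S . y] }  — shift
  I3: { [E → . /], [E → . y /], [S → d . E] }  — shift
  I4: { [C → . S y], [C → . y T /], [C → y . T /], [S → . d E], [T → . C C], [T → . y T E] }  — shift
  I5: { [C → . S y], [C → . y T /], [S → . d E], [T → C . C] }  — shift
  I6: { [C → y T . /] }  — shift
  I7: { [C → . S y], [C → . y T /], [C → y . T /], [S → . d E], [T → . C C], [T → . y T E], [T → y . T E] }  — shift
  I8: { [C → y T . /], [E → . /], [E → . y /], [T → y T . E] }  — shift
  I9: { [C → y T / .], [E → / .] }  — 2 reduces
  I10: { [T → y T E .] }  — reduce
  I11: { [E → y . /] }  — shift
  I12: { [E → y / .] }  — reduce
  I13: { [C → y T / .] }  — reduce
  I14: { [T → C C .] }  — reduce
  I15: { [E → / .] }  — reduce
  I16: { [S → d E .] }  — reduce
  I17: { [C → S y .] }  — reduce

I9 contains complete items [C → y T / .], [E → / .] — reduce-reduce conflict.

Answer: Yes — I9: [C → y T / .] vs [E → / .]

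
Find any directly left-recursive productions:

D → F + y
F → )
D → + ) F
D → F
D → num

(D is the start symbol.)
D → F + y: starts with F
F → ): starts with ')'
D → + ) F: starts with '+'
D → F: starts with F
D → num: starts with num

No direct left recursion found.

Answer: No direct left recursion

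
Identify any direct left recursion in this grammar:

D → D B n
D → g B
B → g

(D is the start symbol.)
Direct left recursion occurs when N → N α for some non-terminal N (the right-hand side begins with the left-hand side itself).

D → D B n: LEFT RECURSIVE (starts with D)
D → g B: starts with g
B → g: starts with g

The grammar has direct left recursion on: D.

Answer: Yes, D is left-recursive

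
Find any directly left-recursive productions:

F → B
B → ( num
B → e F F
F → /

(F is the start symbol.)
Direct left recursion occurs when N → N α for some non-terminal N (the right-hand side begins with the left-hand side itself).

F → B: starts with B
B → ( num: starts with '('
B → e F F: starts with e
F → /: starts with '/'

No direct left recursion found.

Answer: No direct left recursion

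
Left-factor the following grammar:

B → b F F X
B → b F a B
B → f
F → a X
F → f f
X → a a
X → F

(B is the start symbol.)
B → b F B'
B' → F X
B' → a B
B → f
F → a X
F → f f
X → a a
X → F

Left-factoring transforms A → αβ₁ | αβ₂ into A → αA' and A' → β₁ | β₂
(α is the longest common prefix among the alternatives). Repeat until
no nonterminal has two alternatives with a common prefix.

Round 1: B has alternatives sharing prefix 'b F'. Introduce B': B → b F B'
  Add: B' → F X
  Add: B' → a B

No remaining common prefixes — done.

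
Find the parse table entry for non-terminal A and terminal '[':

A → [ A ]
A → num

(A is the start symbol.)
To find M[A, '['], we find productions for A where '[' is in the predict set (PREDICT(N → α) = (FIRST(α) \ {ε}) ∪ (FOLLOW(N) if α ⇒* ε)).

A → [ A ]: PREDICT = { '[' }
  '[' is in predict set, so this production goes in M[A, '[']
A → num: PREDICT = { 'num' }

M[A, '['] = A → [ A ]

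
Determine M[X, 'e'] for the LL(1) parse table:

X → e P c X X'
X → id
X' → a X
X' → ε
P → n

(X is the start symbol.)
To find M[X, 'e'], we find productions for X where 'e' is in the predict set (PREDICT(N → α) = (FIRST(α) \ {ε}) ∪ (FOLLOW(N) if α ⇒* ε)).

X → e P c X X': PREDICT = { 'e' }
  'e' is in predict set, so this production goes in M[X, 'e']
X → id: PREDICT = { 'id' }

M[X, 'e'] = X → e P c X X'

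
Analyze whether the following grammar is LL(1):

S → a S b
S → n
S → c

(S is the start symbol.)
For S:
  PREDICT(S → a S b) = { 'a' }
  PREDICT(S → n) = { 'n' }
  PREDICT(S → c) = { 'c' }

All predict sets are disjoint. The grammar IS LL(1).

Answer: Yes, the grammar is LL(1).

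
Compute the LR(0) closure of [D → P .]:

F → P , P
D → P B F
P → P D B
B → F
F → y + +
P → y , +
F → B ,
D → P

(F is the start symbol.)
{ [D → P .] }

Start with: [D → P .]
The dot is at the end, so nothing is added.

CLOSURE = { [D → P .] }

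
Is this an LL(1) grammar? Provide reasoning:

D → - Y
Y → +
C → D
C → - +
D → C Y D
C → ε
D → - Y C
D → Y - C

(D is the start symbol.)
No. Predict set conflict for D: { '-' }

A grammar is LL(1) if for each non-terminal N with multiple productions, the predict sets of those productions are pairwise disjoint, where PREDICT(N → α) = (FIRST(α) \ {ε}) ∪ (FOLLOW(N) if α ⇒* ε).

Relevant sets:
  FIRST(C) = { '+', '-', ε }
  FIRST(Y) = { '+' }
  FIRST(D) = { '+', '-' }
  FOLLOW(C) = { $, '+' }

For D:
  PREDICT(D → '-' Y) = { '-' }
  PREDICT(D → C Y D) = { '+', '-' }
  PREDICT(D → '-' Y C) = { '-' }
  PREDICT(D → Y '-' C) = { '+' }
For C:
  PREDICT(C → D) = { '+', '-' }
  PREDICT(C → '-' '+') = { '-' }
  PREDICT(C → ε) = { $, '+' }
Y has a single production, so nothing to check there.

Conflict found: Predict set conflict for D: { '-' }
The grammar is NOT LL(1).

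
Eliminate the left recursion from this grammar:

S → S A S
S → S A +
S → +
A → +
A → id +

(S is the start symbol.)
S → + S'
S' → A S S'
S' → A + S'
S' → ε
A → +
A → id +

S is directly left-recursive. The standard transformation for
  A → A α₁ | ... | A α_m | β₁ | ... | β_n
is
  A  → β₁ A' | ... | β_n A'
  A' → α₁ A' | ... | α_m A' | ε

S → + becomes S → + S'
S → S A S becomes S' → A S S'
S → S A + becomes S' → A + S'
Add S' → ε

Productions for other non-terminals are unchanged:
  A → +
  A → id +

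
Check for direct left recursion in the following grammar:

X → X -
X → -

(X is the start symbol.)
Yes, X is left-recursive

Direct left recursion occurs when N → N α for some non-terminal N (the right-hand side begins with the left-hand side itself).

X → X -: LEFT RECURSIVE (starts with X)
X → -: starts with '-'

The grammar has direct left recursion on: X.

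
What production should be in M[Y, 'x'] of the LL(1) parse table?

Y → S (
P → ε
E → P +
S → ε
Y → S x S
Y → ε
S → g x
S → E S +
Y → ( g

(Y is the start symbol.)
To find M[Y, 'x'], we find productions for Y where 'x' is in the predict set (PREDICT(N → α) = (FIRST(α) \ {ε}) ∪ (FOLLOW(N) if α ⇒* ε)).

Relevant sets:
  FIRST(S) = { '+', 'g', ε }
  FOLLOW(Y) = { $ }

Y → S (: PREDICT = { '(', '+', 'g' }
Y → S x S: PREDICT = { '+', 'g', 'x' }
  'x' is in predict set, so this production goes in M[Y, 'x']
Y → ε: PREDICT = { $ }
Y → ( g: PREDICT = { '(' }

M[Y, 'x'] = Y → S x S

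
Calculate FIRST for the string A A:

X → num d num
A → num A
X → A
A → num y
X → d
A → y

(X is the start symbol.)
FIRST sets of the non-terminals involved (from the grammar, by fixed-point iteration):
  FIRST(A) = { 'num', 'y' }

To compute FIRST(A A), process the symbols left to right:
Symbol A is a non-terminal. Add FIRST(A) \ {ε} = { 'num', 'y' }
A is not nullable (ε ∉ FIRST(A)), so stop here.
FIRST(A A) = { 'num', 'y' }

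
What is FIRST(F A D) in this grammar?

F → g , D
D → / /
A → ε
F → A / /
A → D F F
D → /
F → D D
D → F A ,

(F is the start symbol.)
FIRST sets of the non-terminals involved (from the grammar, by fixed-point iteration):
  FIRST(F) = { '/', 'g' }

To compute FIRST(F A D), process the symbols left to right:
Symbol F is a non-terminal. Add FIRST(F) \ {ε} = { '/', 'g' }
F is not nullable (ε ∉ FIRST(F)), so stop here.
FIRST(F A D) = { '/', 'g' }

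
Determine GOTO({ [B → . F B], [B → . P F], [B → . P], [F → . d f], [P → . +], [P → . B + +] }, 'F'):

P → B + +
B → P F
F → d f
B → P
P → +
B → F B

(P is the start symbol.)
GOTO(I, 'F') = CLOSURE({ [A → αX.β] : [A → α.Xβ] ∈ I, X = 'F' })

Items with dot before 'F', with the dot advanced:
  [B → . F B] → [B → F . B]
Closure of the advanced items:
  [B → F . B] has the dot before B: add [B → . P F], [B → . P], [B → . F B]
  [B → . P F] has the dot before P: add [P → . B + +], [P → . +]
  [B → . F B] has the dot before F: add [F → . d f]

GOTO = { [B → . F B], [B → . P F], [B → . P], [B → F . B], [F → . d f], [P → . +], [P → . B + +] }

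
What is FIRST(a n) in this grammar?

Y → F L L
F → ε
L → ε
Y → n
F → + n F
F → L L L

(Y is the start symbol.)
{ 'a' }

To compute FIRST(a n), process the symbols left to right:
Symbol a is a terminal. Add 'a' and stop.
FIRST(a n) = { 'a' }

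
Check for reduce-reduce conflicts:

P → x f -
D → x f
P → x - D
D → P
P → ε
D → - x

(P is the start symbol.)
Augment with P' → P and build the canonical LR(0) collection (I0 = CLOSURE({[P' → . P]}), then GOTO on every symbol after a dot until no new states appear). It has 12 states:
  I0: { [P → . x - D], [P → . x f -], [P → .], [P' → . P] }  — shift, reduce
  I1: { [P' → P .] }  — accept
  I2: { [P → x . - D], [P → x . f -] }  — shift
  I3: { [D → . - x], [D → . P], [D → . x f], [P → . x - D], [P → . x f -], [P → .], [P → x - . D] }  — shift, reduce
  I4: { [P → x f . -] }  — shift
  I5: { [P → x f - .] }  — reduce
  I6: { [D → - . x] }  — shift
  I7: { [P → x - D .] }  — reduce
  I8: { [D → P .] }  — reduce
  I9: { [D → x . f], [P → x . - D], [P → x . f -] }  — shift
  I10: { [D → x f .], [P → x f . -] }  — shift, reduce
  I11: { [D → - x .] }  — reduce

No state contains more than one complete item.

Answer: No reduce-reduce conflicts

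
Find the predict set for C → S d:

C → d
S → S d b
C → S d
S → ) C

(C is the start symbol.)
PREDICT(C → S d) = (FIRST(RHS) \ {ε}) ∪ (FOLLOW(C) if ε ∈ FIRST(RHS), i.e. RHS ⇒* ε)
FIRST(S) = { ')' }
FIRST(S d) = { ')' }
ε ∉ FIRST(S d), so FOLLOW(C) is not added.
PREDICT(C → S d) = { ')' }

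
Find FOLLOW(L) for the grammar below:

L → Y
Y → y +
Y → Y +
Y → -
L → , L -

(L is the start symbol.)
{ $, '-' }

L is the start symbol, so $ ∈ FOLLOW(L).
In L → , L -: L is followed by '-', add FIRST('-') \ {ε} = { '-' }

Taking the union: FOLLOW(L) = { $, '-' }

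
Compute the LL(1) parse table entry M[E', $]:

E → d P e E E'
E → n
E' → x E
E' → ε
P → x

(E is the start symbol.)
To find M[E', $], we find productions for E' where $ is in the predict set (PREDICT(N → α) = (FIRST(α) \ {ε}) ∪ (FOLLOW(N) if α ⇒* ε)).

Relevant sets:
  FOLLOW(E') = { $, 'x' }

E' → x E: PREDICT = { 'x' }
E' → ε: PREDICT = { $, 'x' }
  $ is in predict set, so this production goes in M[E', $]

M[E', $] = E' → ε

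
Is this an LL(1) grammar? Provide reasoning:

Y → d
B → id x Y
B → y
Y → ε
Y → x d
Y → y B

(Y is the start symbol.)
Yes, the grammar is LL(1).

Relevant sets:
  FOLLOW(Y) = { $ }

For Y:
  PREDICT(Y → d) = { 'd' }
  PREDICT(Y → ε) = { $ }
  PREDICT(Y → x d) = { 'x' }
  PREDICT(Y → y B) = { 'y' }
For B:
  PREDICT(B → id x Y) = { 'id' }
  PREDICT(B → y) = { 'y' }

All predict sets are disjoint. The grammar IS LL(1).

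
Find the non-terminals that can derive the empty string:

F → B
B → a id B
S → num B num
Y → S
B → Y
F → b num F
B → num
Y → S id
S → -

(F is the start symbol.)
A non-terminal is nullable if it can derive ε (the empty string): either it has an ε-production, or it has a production whose right-hand side consists entirely of nullable non-terminals.

There are no ε-productions, so no non-terminal can derive ε.
No non-terminals are nullable.

Answer: None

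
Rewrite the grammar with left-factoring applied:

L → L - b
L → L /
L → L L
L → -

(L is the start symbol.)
L → L L'
L' → - b
L' → /
L' → L
L → -

Left-factoring transforms A → αβ₁ | αβ₂ into A → αA' and A' → β₁ | β₂
(α is the longest common prefix among the alternatives). Repeat until
no nonterminal has two alternatives with a common prefix.

Round 1: L has alternatives sharing prefix 'L'. Introduce L': L → L L'
  Add: L' → - b
  Add: L' → /
  Add: L' → L

No remaining common prefixes — done.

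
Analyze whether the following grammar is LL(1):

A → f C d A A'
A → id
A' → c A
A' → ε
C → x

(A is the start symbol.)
A grammar is LL(1) if for each non-terminal N with multiple productions, the predict sets of those productions are pairwise disjoint, where PREDICT(N → α) = (FIRST(α) \ {ε}) ∪ (FOLLOW(N) if α ⇒* ε).

Relevant sets:
  FOLLOW(A') = { $, 'c' }

For A:
  PREDICT(A → f C d A A') = { 'f' }
  PREDICT(A → id) = { 'id' }
For A':
  PREDICT(A' → c A) = { 'c' }
  PREDICT(A' → ε) = { $, 'c' }
C has a single production, so nothing to check there.

Conflict found: Predict set conflict for A': { 'c' }
The grammar is NOT LL(1).

Answer: No. Predict set conflict for A': { 'c' }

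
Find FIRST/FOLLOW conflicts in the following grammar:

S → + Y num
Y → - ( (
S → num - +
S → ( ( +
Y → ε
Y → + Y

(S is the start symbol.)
A FIRST/FOLLOW conflict occurs when a non-terminal N has a nullable alternative N → β (β ⇒* ε) and another alternative N → α with FIRST(α) ∩ FOLLOW(N) ≠ ∅: on such a lookahead the parser cannot decide between expanding α and letting N vanish via β.

Nullable non-terminals: Y.

Y: nullable alternative(s) Y → ε; FOLLOW(Y) = { 'num' }
  Y → - ( (: FIRST \ {ε} = { '-' } — disjoint from FOLLOW(Y)
  Y → ε: FIRST \ {ε} = { } — this is the only nullable alternative, skip
  Y → + Y: FIRST \ {ε} = { '+' } — disjoint from FOLLOW(Y)

S has no nullable alternative, so no FIRST/FOLLOW check is needed there.

No FIRST/FOLLOW conflicts found.

Answer: No FIRST/FOLLOW conflicts.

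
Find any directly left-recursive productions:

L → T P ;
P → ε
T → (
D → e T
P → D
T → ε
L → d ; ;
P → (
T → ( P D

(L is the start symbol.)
No direct left recursion

Direct left recursion occurs when N → N α for some non-terminal N (the right-hand side begins with the left-hand side itself).

L → T P ;: starts with T
P → ε: starts with ε
T → (: starts with '('
D → e T: starts with e
P → D: starts with D
T → ε: starts with ε
L → d ; ;: starts with d
P → (: starts with '('
T → ( P D: starts with '('

No direct left recursion found.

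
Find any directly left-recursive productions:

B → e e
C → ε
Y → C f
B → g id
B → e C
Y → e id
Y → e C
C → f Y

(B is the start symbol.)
Direct left recursion occurs when N → N α for some non-terminal N (the right-hand side begins with the left-hand side itself).

B → e e: starts with e
C → ε: starts with ε
Y → C f: starts with C
B → g id: starts with g
B → e C: starts with e
Y → e id: starts with e
Y → e C: starts with e
C → f Y: starts with f

No direct left recursion found.

Answer: No direct left recursion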